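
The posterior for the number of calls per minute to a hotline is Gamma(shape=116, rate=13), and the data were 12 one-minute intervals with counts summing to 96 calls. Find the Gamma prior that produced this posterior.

Gamma(shape=20, rate=1)

Gamma–Poisson conjugacy: posterior shape = α + Σxᵢ, posterior rate = β + n.
So α = 116 − 96 = 20 and β = 13 − 12 = 1.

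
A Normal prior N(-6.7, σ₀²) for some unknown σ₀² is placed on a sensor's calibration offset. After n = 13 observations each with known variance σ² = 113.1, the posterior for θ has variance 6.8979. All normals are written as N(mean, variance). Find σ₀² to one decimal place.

Posterior precision equals prior precision plus data precision: 1/σ_n² = 1/σ₀² + n/σ².
So 1/σ₀² = 1/6.8979 − 13/113.1 = 0.144972 − 0.114943 = 0.030029.
Hence σ₀² = 1/0.030029 ≈ 33.3.

σ₀² = 33.3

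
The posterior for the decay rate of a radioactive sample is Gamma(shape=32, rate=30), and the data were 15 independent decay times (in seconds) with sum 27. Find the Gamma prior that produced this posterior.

Gamma–exponential conjugacy: posterior shape = α + n, posterior rate = β + Σtᵢ.
So α = 32 − 15 = 17 and β = 30 − 27 = 3.

Gamma(shape=17, rate=3)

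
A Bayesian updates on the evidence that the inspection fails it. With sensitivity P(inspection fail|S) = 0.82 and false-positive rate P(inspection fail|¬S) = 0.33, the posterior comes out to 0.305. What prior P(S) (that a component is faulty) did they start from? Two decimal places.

P(S) = 0.15

In odds form, posterior odds = prior odds × likelihood ratio, so prior odds = posterior odds ÷ LR.
Posterior odds = 0.305/(1−0.305) = 0.4388. LR = 0.82/0.33 = 2.4848.
Prior odds = 0.4388/2.4848 = 0.1766, so P(S) = 0.1766/(1+0.1766) ≈ 0.15.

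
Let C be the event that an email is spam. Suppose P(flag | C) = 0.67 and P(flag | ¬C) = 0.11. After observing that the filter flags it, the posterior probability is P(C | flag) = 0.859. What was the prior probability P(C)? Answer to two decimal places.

Bayes' rule in odds form gives O(C|E) = O(C)·[P(E|C)/P(E|¬C)], hence O(C) = O(C|E)/LR.
Posterior odds = 0.859/(1−0.859) = 6.0922. LR = 0.67/0.11 = 6.0909.
Prior odds = 6.0922/6.0909 = 1.0002, so P(C) = 1.0002/(1+1.0002) ≈ 0.50.

P(C) = 0.50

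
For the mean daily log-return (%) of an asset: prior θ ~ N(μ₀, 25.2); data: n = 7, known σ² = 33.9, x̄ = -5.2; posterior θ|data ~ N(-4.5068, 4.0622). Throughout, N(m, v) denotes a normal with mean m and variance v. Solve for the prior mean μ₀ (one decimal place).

μ₀ = -0.9

The posterior mean is a precision-weighted average: μ_n = (τ₀μ₀ + τ_data·x̄)/(τ₀+τ_data), with τ₀=1/σ₀² and τ_data=n/σ².
Here τ₀ = 1/25.2 = 0.039683 and τ_data = 7/33.9 = 0.206490, so τ_n = 0.246173.
Rearranging for μ₀: μ₀ = (μ_n·τ_n − τ_data·x̄)/τ₀ = (-4.5068·0.246173 − 0.206490·-5.2) / 0.039683 = -0.035704/0.039683 ≈ -0.9.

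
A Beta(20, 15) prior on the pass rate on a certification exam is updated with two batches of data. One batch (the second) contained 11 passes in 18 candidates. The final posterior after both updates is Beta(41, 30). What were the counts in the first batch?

Sequential conjugate updates are equivalent to a single update on the pooled data, so total successes = posterior α − prior α and total failures = posterior β − prior β.
Total across both batches: 41−20=21 passes, 30−15=15 failures.
Subtract the second batch: 21−11=10 passes and 15−7=8 failures.

10 passes and 8 failures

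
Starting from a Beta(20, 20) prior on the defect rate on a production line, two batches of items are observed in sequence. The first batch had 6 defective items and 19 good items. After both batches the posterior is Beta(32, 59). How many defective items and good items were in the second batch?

Because Beta–binomial updating is additive in the counts, the combined data contributed (α_post−α_prior, β_post−β_prior) successes and failures.
Total across both batches: 32−20=12 defective items, 59−20=39 good items.
Subtract the first batch: 12−6=6 defective items and 39−19=20 good items.

6 defective items and 20 good items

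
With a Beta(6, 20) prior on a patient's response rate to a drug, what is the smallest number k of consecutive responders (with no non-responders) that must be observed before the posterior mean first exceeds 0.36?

After k responders and 0 non-responders the posterior is Beta(6+k, 20), with mean (6+k)/(6+20+k).
Set (6+k)/(26+k) > 0.36 and solve: k > (0.36·26 − 6)/(1 − 0.36) = 5.250.
The smallest integer exceeding 5.250 is 6, and checking k=6: (12)/(32) = 0.3750 > 0.36.

k = 6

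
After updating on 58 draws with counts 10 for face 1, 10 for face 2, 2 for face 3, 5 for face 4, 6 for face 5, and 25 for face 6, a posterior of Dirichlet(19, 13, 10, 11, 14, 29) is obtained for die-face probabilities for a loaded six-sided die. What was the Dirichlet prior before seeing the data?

For a Dirichlet(α) prior with multinomial counts c, the posterior is Dirichlet(α + c) componentwise.
Subtract each count from the matching posterior parameter: 19−10=9, 13−10=3, 10−2=8, 11−5=6, 14−6=8, 29−25=4.

Dirichlet(9, 3, 8, 6, 8, 4)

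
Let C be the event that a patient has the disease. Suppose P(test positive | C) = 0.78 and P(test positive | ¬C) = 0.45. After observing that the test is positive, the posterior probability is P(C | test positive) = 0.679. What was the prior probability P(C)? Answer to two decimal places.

P(C) = 0.55

In odds form, posterior odds = prior odds × likelihood ratio, so prior odds = posterior odds ÷ LR.
Posterior odds = 0.679/(1−0.679) = 2.1153. LR = 0.78/0.45 = 1.7333.
Prior odds = 2.1153/1.7333 = 1.2204, so P(C) = 1.2204/(1+1.2204) ≈ 0.55.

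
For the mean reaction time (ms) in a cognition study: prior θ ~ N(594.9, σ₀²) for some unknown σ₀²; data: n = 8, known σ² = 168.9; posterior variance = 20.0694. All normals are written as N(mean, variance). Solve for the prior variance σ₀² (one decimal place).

σ₀² = 406.2

Posterior precision equals prior precision plus data precision: 1/σ_n² = 1/σ₀² + n/σ².
So 1/σ₀² = 1/20.0694 − 8/168.9 = 0.049827 − 0.047365 = 0.002462.
Hence σ₀² = 1/0.002462 ≈ 406.2.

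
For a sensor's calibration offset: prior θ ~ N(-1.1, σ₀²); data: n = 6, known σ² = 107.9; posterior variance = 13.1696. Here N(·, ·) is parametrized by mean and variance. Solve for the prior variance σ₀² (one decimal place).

Posterior precision equals prior precision plus data precision: 1/σ_n² = 1/σ₀² + n/σ².
So 1/σ₀² = 1/13.1696 − 6/107.9 = 0.075932 − 0.055607 = 0.020325.
Hence σ₀² = 1/0.020325 ≈ 49.2.

σ₀² = 49.2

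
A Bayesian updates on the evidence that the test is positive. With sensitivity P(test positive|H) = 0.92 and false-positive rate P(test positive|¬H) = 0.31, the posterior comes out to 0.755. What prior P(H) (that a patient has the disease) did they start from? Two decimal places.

In odds form, posterior odds = prior odds × likelihood ratio, so prior odds = posterior odds ÷ LR.
Posterior odds = 0.755/(1−0.755) = 3.0816. LR = 0.92/0.31 = 2.9677.
Prior odds = 3.0816/2.9677 = 1.0384, so P(H) = 1.0384/(1+1.0384) ≈ 0.51.

P(H) = 0.51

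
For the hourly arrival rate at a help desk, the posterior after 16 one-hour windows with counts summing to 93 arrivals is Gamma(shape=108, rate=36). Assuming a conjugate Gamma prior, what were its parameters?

Gamma(shape=15, rate=20)

Gamma–Poisson conjugacy: posterior shape = α + Σxᵢ, posterior rate = β + n.
So α = 108 − 93 = 15 and β = 36 − 16 = 20.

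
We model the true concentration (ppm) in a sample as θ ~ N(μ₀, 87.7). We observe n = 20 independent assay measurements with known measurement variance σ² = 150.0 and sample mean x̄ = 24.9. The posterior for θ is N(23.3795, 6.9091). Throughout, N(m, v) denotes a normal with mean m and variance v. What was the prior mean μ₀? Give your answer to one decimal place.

μ₀ = 5.6

With known observation variance, the Normal–Normal posterior has precision τ_n = τ₀ + n/σ² and mean μ_n = (τ₀μ₀ + (n/σ²)x̄)/τ_n.
Here τ₀ = 1/87.7 = 0.011403 and τ_data = 20/150.0 = 0.133333, so τ_n = 0.144736.
Rearranging for μ₀: μ₀ = (μ_n·τ_n − τ_data·x̄)/τ₀ = (23.3795·0.144736 − 0.133333·24.9) / 0.011403 = 0.063864/0.011403 ≈ 5.6.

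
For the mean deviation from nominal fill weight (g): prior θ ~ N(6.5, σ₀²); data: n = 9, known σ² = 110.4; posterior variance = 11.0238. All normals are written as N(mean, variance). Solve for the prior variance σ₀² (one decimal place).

σ₀² = 108.8

Posterior precision equals prior precision plus data precision: 1/σ_n² = 1/σ₀² + n/σ².
So 1/σ₀² = 1/11.0238 − 9/110.4 = 0.090713 − 0.081522 = 0.009191.
Hence σ₀² = 1/0.009191 ≈ 108.8.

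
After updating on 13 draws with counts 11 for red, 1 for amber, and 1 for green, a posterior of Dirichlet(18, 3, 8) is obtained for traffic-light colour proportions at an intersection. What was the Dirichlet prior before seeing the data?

Dirichlet(7, 2, 7)

For a Dirichlet(α) prior with multinomial counts c, the posterior is Dirichlet(α + c) componentwise.
Subtract each count from the matching posterior parameter: 18−11=7, 3−1=2, 8−1=7.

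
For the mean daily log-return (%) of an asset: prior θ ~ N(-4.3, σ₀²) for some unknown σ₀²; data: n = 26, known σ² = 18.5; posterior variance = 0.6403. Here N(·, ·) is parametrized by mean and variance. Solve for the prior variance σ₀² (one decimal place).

σ₀² = 6.4

Posterior precision equals prior precision plus data precision: 1/σ_n² = 1/σ₀² + n/σ².
So 1/σ₀² = 1/0.6403 − 26/18.5 = 1.561768 − 1.405405 = 0.156363.
Hence σ₀² = 1/0.156363 ≈ 6.4.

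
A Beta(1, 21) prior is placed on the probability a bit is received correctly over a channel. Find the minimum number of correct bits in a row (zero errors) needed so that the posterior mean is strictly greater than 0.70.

After k correct bits and 0 errors the posterior is Beta(1+k, 21), with mean (1+k)/(1+21+k).
Set (1+k)/(22+k) > 0.70 and solve: k > (0.70·22 − 1)/(1 − 0.70) = 48.000.
The smallest integer exceeding 48.000 is 49.

k = 49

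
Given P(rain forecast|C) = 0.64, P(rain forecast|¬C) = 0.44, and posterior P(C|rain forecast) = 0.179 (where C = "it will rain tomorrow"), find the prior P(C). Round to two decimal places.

P(C) = 0.13

In odds form, posterior odds = prior odds × likelihood ratio, so prior odds = posterior odds ÷ LR.
Posterior odds = 0.179/(1−0.179) = 0.2180. LR = 0.64/0.44 = 1.4545.
Prior odds = 0.2180/1.4545 = 0.1499, so P(C) = 0.1499/(1+0.1499) ≈ 0.13.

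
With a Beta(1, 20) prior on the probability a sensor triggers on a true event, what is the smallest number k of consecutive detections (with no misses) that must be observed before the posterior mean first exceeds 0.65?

After k detections and 0 misses the posterior is Beta(1+k, 20), with mean (1+k)/(1+20+k).
Set (1+k)/(21+k) > 0.65 and solve: k > (0.65·21 − 1)/(1 − 0.65) = 36.143.
The smallest integer exceeding 36.143 is 37, and checking k=37: (38)/(58) = 0.6552 > 0.65.

k = 37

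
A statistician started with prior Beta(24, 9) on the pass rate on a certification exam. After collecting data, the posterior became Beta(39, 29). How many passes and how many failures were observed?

Under Beta–binomial conjugacy the posterior parameters are (a+s, b+f).
So s = 39 − 24 = 15 and f = 29 − 9 = 20.

15 passes and 20 failures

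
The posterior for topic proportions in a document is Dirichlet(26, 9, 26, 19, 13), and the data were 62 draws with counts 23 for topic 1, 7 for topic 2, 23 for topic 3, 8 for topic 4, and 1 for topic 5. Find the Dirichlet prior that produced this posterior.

For a Dirichlet(α) prior with multinomial counts c, the posterior is Dirichlet(α + c) componentwise.
Subtract each count from the matching posterior parameter: 26−23=3, 9−7=2, 26−23=3, 19−8=11, 13−1=12.

Dirichlet(3, 2, 3, 11, 12)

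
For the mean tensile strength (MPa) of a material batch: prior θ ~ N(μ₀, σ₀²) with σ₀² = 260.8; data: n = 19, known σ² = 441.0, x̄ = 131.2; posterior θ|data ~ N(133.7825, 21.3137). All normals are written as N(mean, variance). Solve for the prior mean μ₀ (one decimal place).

With known observation variance, the Normal–Normal posterior has precision τ_n = τ₀ + n/σ² and mean μ_n = (τ₀μ₀ + (n/σ²)x̄)/τ_n.
Here τ₀ = 1/260.8 = 0.003834 and τ_data = 19/441.0 = 0.043084, so τ_n = 0.046918.
Rearranging for μ₀: μ₀ = (μ_n·τ_n − τ_data·x̄)/τ₀ = (133.7825·0.046918 − 0.043084·131.2) / 0.003834 = 0.624187/0.003834 ≈ 162.8.

μ₀ = 162.8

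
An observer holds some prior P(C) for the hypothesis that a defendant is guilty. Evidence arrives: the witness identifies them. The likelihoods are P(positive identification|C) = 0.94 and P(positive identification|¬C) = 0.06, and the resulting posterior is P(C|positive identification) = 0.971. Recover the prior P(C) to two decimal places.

Bayes' rule in odds form gives O(C|E) = O(C)·[P(E|C)/P(E|¬C)], hence O(C) = O(C|E)/LR.
Posterior odds = 0.971/(1−0.971) = 33.4828. LR = 0.94/0.06 = 15.6667.
Prior odds = 33.4828/15.6667 = 2.1372, so P(C) = 2.1372/(1+2.1372) ≈ 0.68.

P(C) = 0.68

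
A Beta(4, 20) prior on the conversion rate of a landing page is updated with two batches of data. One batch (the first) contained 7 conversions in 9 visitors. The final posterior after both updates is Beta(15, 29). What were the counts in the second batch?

Because Beta–binomial updating is additive in the counts, the combined data contributed (α_post−α_prior, β_post−β_prior) successes and failures.
Total across both batches: 15−4=11 conversions, 29−20=9 bounces.
Subtract the first batch: 11−7=4 conversions and 9−2=7 bounces.

4 conversions and 7 bounces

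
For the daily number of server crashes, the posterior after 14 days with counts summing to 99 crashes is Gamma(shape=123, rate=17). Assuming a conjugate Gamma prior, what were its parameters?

Gamma–Poisson conjugacy: posterior shape = α + Σxᵢ, posterior rate = β + n.
So α = 123 − 99 = 24 and β = 17 − 14 = 3.

Gamma(shape=24, rate=3)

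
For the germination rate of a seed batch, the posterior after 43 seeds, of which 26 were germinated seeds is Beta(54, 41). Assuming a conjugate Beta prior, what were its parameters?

Beta(28, 24)

A Beta(a, b) prior with s successes and f failures in binomial data gives a Beta(a+s, b+f) posterior.
So a = 54 − 26 = 28 and b = 41 − 17 = 24.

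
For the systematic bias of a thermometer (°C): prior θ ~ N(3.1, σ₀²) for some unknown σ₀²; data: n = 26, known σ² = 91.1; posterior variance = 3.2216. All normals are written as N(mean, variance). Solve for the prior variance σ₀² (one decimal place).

For the Normal–Normal model with known σ², precisions add: τ_n = τ₀ + n/σ².
So 1/σ₀² = 1/3.2216 − 26/91.1 = 0.310405 − 0.285401 = 0.025004.
Hence σ₀² = 1/0.025004 ≈ 40.0.

σ₀² = 40.0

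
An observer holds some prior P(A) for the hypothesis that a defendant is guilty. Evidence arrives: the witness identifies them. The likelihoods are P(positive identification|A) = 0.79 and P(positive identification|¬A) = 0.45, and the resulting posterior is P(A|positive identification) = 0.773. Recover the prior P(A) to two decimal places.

Bayes' rule in odds form gives O(A|E) = O(A)·[P(E|A)/P(E|¬A)], hence O(A) = O(A|E)/LR.
Posterior odds = 0.773/(1−0.773) = 3.4053. LR = 0.79/0.45 = 1.7556.
Prior odds = 3.4053/1.7556 = 1.9397, so P(A) = 1.9397/(1+1.9397) ≈ 0.66.

P(A) = 0.66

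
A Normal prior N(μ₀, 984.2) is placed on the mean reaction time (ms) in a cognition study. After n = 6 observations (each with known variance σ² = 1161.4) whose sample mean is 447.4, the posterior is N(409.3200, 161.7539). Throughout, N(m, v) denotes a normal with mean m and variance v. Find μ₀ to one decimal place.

With known observation variance, the Normal–Normal posterior has precision τ_n = τ₀ + n/σ² and mean μ_n = (τ₀μ₀ + (n/σ²)x̄)/τ_n.
Here τ₀ = 1/984.2 = 0.001016 and τ_data = 6/1161.4 = 0.005166, so τ_n = 0.006182.
Rearranging for μ₀: μ₀ = (μ_n·τ_n − τ_data·x̄)/τ₀ = (409.3200·0.006182 − 0.005166·447.4) / 0.001016 = 0.219148/0.001016 ≈ 215.7.

μ₀ = 215.7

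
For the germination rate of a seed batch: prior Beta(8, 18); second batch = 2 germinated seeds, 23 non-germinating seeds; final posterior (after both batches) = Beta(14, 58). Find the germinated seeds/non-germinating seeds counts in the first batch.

Sequential conjugate updates are equivalent to a single update on the pooled data, so total successes = posterior α − prior α and total failures = posterior β − prior β.
Total across both batches: 14−8=6 germinated seeds, 58−18=40 non-germinating seeds.
Subtract the second batch: 6−2=4 germinated seeds and 40−23=17 non-germinating seeds.

4 germinated seeds and 17 non-germinating seeds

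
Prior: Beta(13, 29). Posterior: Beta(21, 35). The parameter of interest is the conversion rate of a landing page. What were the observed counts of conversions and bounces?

Beta is conjugate to the binomial likelihood: posterior = Beta(α+s, β+f).
Match parameters: s=21−13=8, f=35−29=6.

8 conversions and 6 bounces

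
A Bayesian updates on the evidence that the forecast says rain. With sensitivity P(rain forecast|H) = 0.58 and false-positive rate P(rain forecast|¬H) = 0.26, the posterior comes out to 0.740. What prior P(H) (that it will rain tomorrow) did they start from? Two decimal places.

Bayes' rule in odds form gives O(H|E) = O(H)·[P(E|H)/P(E|¬H)], hence O(H) = O(H|E)/LR.
Posterior odds = 0.740/(1−0.740) = 2.8462. LR = 0.58/0.26 = 2.2308.
Prior odds = 2.8462/2.2308 = 1.2759, so P(H) = 1.2759/(1+1.2759) ≈ 0.56.

P(H) = 0.56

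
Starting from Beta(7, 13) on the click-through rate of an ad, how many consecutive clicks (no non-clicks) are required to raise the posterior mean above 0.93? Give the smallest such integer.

k = 166

After k clicks and 0 non-clicks the posterior is Beta(7+k, 13), with mean (7+k)/(7+13+k).
Set (7+k)/(20+k) > 0.93 and solve: k > (0.93·20 − 7)/(1 − 0.93) = 165.714.
The smallest integer exceeding 165.714 is 166, and checking k=166: (173)/(186) = 0.9301 > 0.93.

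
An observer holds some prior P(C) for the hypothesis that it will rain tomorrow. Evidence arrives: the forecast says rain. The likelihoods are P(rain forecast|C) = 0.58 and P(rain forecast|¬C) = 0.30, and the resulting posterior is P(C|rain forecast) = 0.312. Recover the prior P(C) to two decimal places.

P(C) = 0.19

Bayes' rule in odds form gives O(C|E) = O(C)·[P(E|C)/P(E|¬C)], hence O(C) = O(C|E)/LR.
Posterior odds = 0.312/(1−0.312) = 0.4535. LR = 0.58/0.30 = 1.9333.
Prior odds = 0.4535/1.9333 = 0.2346, so P(C) = 0.2346/(1+0.2346) ≈ 0.19.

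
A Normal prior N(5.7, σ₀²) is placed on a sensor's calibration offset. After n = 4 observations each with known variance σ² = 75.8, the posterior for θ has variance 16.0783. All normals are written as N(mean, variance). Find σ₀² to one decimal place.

σ₀² = 106.1

Posterior precision equals prior precision plus data precision: 1/σ_n² = 1/σ₀² + n/σ².
So 1/σ₀² = 1/16.0783 − 4/75.8 = 0.062196 − 0.052770 = 0.009426.
Hence σ₀² = 1/0.009426 ≈ 106.1.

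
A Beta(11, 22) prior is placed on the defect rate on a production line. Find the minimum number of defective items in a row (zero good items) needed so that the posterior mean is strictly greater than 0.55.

After k defective items and 0 good items the posterior is Beta(11+k, 22), with mean (11+k)/(11+22+k).
Set (11+k)/(33+k) > 0.55 and solve: k > (0.55·33 − 11)/(1 − 0.55) = 15.889.
The smallest integer exceeding 15.889 is 16, and checking k=16: (27)/(49) = 0.5510 > 0.55.

k = 16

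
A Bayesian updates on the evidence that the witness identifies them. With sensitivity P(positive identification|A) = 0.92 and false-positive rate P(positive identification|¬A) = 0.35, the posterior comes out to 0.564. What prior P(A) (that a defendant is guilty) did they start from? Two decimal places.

P(A) = 0.33

Bayes' rule in odds form gives O(A|E) = O(A)·[P(E|A)/P(E|¬A)], hence O(A) = O(A|E)/LR.
Posterior odds = 0.564/(1−0.564) = 1.2936. LR = 0.92/0.35 = 2.6286.
Prior odds = 1.2936/2.6286 = 0.4921, so P(A) = 0.4921/(1+0.4921) ≈ 0.33.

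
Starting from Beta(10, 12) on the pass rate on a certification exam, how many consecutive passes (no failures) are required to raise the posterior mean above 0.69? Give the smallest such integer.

k = 17

After k passes and 0 failures the posterior is Beta(10+k, 12), with mean (10+k)/(10+12+k).
Set (10+k)/(22+k) > 0.69 and solve: k > (0.69·22 − 10)/(1 − 0.69) = 16.710.
The smallest integer exceeding 16.710 is 17, and checking k=17: (27)/(39) = 0.6923 > 0.69.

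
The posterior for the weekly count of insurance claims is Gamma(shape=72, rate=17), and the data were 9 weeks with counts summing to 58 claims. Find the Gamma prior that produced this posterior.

Gamma(shape=14, rate=8)

A Gamma(α, β) prior (rate parametrization) on a Poisson rate with n observations summing to S gives posterior Gamma(α+S, β+n).
So α = 72 − 58 = 14 and β = 17 − 9 = 8.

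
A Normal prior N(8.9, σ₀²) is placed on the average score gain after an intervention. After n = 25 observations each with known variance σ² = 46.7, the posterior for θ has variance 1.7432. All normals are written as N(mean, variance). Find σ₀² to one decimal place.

σ₀² = 26.1

For the Normal–Normal model with known σ², precisions add: τ_n = τ₀ + n/σ².
So 1/σ₀² = 1/1.7432 − 25/46.7 = 0.573658 − 0.535332 = 0.038326.
Hence σ₀² = 1/0.038326 ≈ 26.1.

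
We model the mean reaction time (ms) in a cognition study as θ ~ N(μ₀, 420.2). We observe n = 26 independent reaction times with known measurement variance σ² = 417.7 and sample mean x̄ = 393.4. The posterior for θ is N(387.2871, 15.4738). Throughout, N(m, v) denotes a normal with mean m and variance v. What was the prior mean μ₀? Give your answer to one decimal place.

The posterior mean is a precision-weighted average: μ_n = (τ₀μ₀ + τ_data·x̄)/(τ₀+τ_data), with τ₀=1/σ₀² and τ_data=n/σ².
Here τ₀ = 1/420.2 = 0.002380 and τ_data = 26/417.7 = 0.062246, so τ_n = 0.064626.
Rearranging for μ₀: μ₀ = (μ_n·τ_n − τ_data·x̄)/τ₀ = (387.2871·0.064626 − 0.062246·393.4) / 0.002380 = 0.541240/0.002380 ≈ 227.4.

μ₀ = 227.4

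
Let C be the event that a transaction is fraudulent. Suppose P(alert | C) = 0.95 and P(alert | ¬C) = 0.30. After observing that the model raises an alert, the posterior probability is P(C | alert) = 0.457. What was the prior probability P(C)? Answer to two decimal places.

In odds form, posterior odds = prior odds × likelihood ratio, so prior odds = posterior odds ÷ LR.
Posterior odds = 0.457/(1−0.457) = 0.8416. LR = 0.95/0.30 = 3.1667.
Prior odds = 0.8416/3.1667 = 0.2658, so P(C) = 0.2658/(1+0.2658) ≈ 0.21.

P(C) = 0.21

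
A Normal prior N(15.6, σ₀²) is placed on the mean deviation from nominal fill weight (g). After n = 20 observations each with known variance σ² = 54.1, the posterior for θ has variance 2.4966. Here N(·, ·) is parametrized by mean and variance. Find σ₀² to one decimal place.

For the Normal–Normal model with known σ², precisions add: τ_n = τ₀ + n/σ².
So 1/σ₀² = 1/2.4966 − 20/54.1 = 0.400545 − 0.369686 = 0.030859.
Hence σ₀² = 1/0.030859 ≈ 32.4.

σ₀² = 32.4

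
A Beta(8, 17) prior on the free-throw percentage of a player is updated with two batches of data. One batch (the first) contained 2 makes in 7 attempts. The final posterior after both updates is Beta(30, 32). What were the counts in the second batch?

Sequential conjugate updates are equivalent to a single update on the pooled data, so total successes = posterior α − prior α and total failures = posterior β − prior β.
Total across both batches: 30−8=22 makes, 32−17=15 misses.
Subtract the first batch: 22−2=20 makes and 15−5=10 misses.

20 makes and 10 misses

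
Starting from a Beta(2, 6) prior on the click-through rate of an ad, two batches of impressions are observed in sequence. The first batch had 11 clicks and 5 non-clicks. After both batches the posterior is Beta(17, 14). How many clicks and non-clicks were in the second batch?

Because Beta–binomial updating is additive in the counts, the combined data contributed (α_post−α_prior, β_post−β_prior) successes and failures.
Total across both batches: 17−2=15 clicks, 14−6=8 non-clicks.
Subtract the first batch: 15−11=4 clicks and 8−5=3 non-clicks.

4 clicks and 3 non-clicks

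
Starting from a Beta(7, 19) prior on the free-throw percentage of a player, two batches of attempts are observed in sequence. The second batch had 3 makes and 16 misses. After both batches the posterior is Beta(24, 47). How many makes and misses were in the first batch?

Because Beta–binomial updating is additive in the counts, the combined data contributed (α_post−α_prior, β_post−β_prior) successes and failures.
Total across both batches: 24−7=17 makes, 47−19=28 misses.
Subtract the second batch: 17−3=14 makes and 28−16=12 misses.

14 makes and 12 misses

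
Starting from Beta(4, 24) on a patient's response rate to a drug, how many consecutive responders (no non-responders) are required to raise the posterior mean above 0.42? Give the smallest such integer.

k = 14

After k responders and 0 non-responders the posterior is Beta(4+k, 24), with mean (4+k)/(4+24+k).
Set (4+k)/(28+k) > 0.42 and solve: k > (0.42·28 − 4)/(1 − 0.42) = 13.379.
The smallest integer exceeding 13.379 is 14.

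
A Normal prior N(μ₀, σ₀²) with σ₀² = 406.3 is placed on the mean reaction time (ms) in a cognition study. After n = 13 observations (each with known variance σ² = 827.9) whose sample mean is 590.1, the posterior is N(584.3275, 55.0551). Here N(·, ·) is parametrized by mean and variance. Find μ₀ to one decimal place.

μ₀ = 547.5

With known observation variance, the Normal–Normal posterior has precision τ_n = τ₀ + n/σ² and mean μ_n = (τ₀μ₀ + (n/σ²)x̄)/τ_n.
Here τ₀ = 1/406.3 = 0.002461 and τ_data = 13/827.9 = 0.015702, so τ_n = 0.018163.
Rearranging for μ₀: μ₀ = (μ_n·τ_n − τ_data·x̄)/τ₀ = (584.3275·0.018163 − 0.015702·590.1) / 0.002461 = 1.347390/0.002461 ≈ 547.5.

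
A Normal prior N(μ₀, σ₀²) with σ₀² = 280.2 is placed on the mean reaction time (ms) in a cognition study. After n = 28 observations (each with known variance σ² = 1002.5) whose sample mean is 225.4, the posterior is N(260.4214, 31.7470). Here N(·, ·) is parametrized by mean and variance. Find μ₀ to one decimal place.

μ₀ = 534.5

With known observation variance, the Normal–Normal posterior has precision τ_n = τ₀ + n/σ² and mean μ_n = (τ₀μ₀ + (n/σ²)x̄)/τ_n.
Here τ₀ = 1/280.2 = 0.003569 and τ_data = 28/1002.5 = 0.027930, so τ_n = 0.031499.
Rearranging for μ₀: μ₀ = (μ_n·τ_n − τ_data·x̄)/τ₀ = (260.4214·0.031499 − 0.027930·225.4) / 0.003569 = 1.907592/0.003569 ≈ 534.5.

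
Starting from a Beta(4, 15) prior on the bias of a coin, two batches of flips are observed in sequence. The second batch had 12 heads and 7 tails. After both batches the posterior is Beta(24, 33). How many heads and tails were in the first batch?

8 heads and 11 tails

Because Beta–binomial updating is additive in the counts, the combined data contributed (α_post−α_prior, β_post−β_prior) successes and failures.
Total across both batches: 24−4=20 heads, 33−15=18 tails.
Subtract the second batch: 20−12=8 heads and 18−7=11 tails.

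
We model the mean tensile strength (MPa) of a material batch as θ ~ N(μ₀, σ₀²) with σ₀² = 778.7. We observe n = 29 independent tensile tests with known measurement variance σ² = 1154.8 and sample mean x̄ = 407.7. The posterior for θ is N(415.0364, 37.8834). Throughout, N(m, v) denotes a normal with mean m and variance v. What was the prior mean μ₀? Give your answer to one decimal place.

The posterior mean is a precision-weighted average: μ_n = (τ₀μ₀ + τ_data·x̄)/(τ₀+τ_data), with τ₀=1/σ₀² and τ_data=n/σ².
Here τ₀ = 1/778.7 = 0.001284 and τ_data = 29/1154.8 = 0.025113, so τ_n = 0.026397.
Rearranging for μ₀: μ₀ = (μ_n·τ_n − τ_data·x̄)/τ₀ = (415.0364·0.026397 − 0.025113·407.7) / 0.001284 = 0.717146/0.001284 ≈ 558.5.

μ₀ = 558.5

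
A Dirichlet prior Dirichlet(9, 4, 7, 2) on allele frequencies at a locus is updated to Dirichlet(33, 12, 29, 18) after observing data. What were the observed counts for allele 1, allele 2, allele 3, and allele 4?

counts (24, 8, 22, 16)

For a Dirichlet(α) prior with multinomial counts c, the posterior is Dirichlet(α + c) componentwise.
Counts are posterior − prior componentwise: 33−9=24, 12−4=8, 29−7=22, 18−2=16.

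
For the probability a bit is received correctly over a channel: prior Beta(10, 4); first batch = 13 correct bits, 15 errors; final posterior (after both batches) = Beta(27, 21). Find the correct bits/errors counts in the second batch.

4 correct bits and 2 errors

Sequential conjugate updates are equivalent to a single update on the pooled data, so total successes = posterior α − prior α and total failures = posterior β − prior β.
Total across both batches: 27−10=17 correct bits, 21−4=17 errors.
Subtract the first batch: 17−13=4 correct bits and 17−15=2 errors.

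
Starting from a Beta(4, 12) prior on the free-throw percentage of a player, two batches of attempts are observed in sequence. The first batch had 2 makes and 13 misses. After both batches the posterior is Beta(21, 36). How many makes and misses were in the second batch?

15 makes and 11 misses

Sequential conjugate updates are equivalent to a single update on the pooled data, so total successes = posterior α − prior α and total failures = posterior β − prior β.
Total across both batches: 21−4=17 makes, 36−12=24 misses.
Subtract the first batch: 17−2=15 makes and 24−13=11 misses.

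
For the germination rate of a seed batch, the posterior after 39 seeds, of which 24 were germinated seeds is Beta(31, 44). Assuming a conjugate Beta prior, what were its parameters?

A Beta(a, b) prior with s successes and f failures in binomial data gives a Beta(a+s, b+f) posterior.
Subtract the data counts: 31−24=7, 44−15=29.

Beta(7, 29)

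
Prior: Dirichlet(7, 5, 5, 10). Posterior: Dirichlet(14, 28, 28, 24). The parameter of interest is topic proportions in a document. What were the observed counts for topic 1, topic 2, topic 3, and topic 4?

counts (7, 23, 23, 14)

For a Dirichlet(α) prior with multinomial counts c, the posterior is Dirichlet(α + c) componentwise.
Counts are posterior − prior componentwise: 14−7=7, 28−5=23, 28−5=23, 24−10=14.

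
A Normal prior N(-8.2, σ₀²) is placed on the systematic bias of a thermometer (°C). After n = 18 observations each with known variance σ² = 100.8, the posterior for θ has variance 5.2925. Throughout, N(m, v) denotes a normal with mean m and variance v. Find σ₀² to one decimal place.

σ₀² = 96.4

For the Normal–Normal model with known σ², precisions add: τ_n = τ₀ + n/σ².
So 1/σ₀² = 1/5.2925 − 18/100.8 = 0.188947 − 0.178571 = 0.010376.
Hence σ₀² = 1/0.010376 ≈ 96.4.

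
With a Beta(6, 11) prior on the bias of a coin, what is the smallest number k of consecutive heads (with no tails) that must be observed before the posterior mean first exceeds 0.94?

k = 167

After k heads and 0 tails the posterior is Beta(6+k, 11), with mean (6+k)/(6+11+k).
Set (6+k)/(17+k) > 0.94 and solve: k > (0.94·17 − 6)/(1 − 0.94) = 166.333.
The smallest integer exceeding 166.333 is 167, and checking k=167: (173)/(184) = 0.9402 > 0.94.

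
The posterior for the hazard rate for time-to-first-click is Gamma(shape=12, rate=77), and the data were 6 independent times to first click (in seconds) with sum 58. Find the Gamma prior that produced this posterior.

Gamma(shape=6, rate=19)

For an exponential likelihood with a Gamma(α, β) prior on the rate, n observations with total T give posterior Gamma(α+n, β+T).
So α = 12 − 6 = 6 and β = 77 − 58 = 19.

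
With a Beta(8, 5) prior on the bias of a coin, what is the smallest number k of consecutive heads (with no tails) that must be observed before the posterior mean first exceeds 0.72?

k = 5

After k heads and 0 tails the posterior is Beta(8+k, 5), with mean (8+k)/(8+5+k).
Set (8+k)/(13+k) > 0.72 and solve: k > (0.72·13 − 8)/(1 − 0.72) = 4.857.
The smallest integer exceeding 4.857 is 5.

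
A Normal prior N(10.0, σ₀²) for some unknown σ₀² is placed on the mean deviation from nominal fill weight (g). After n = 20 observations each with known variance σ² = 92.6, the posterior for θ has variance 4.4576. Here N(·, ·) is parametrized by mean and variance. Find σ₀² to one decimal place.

Posterior precision equals prior precision plus data precision: 1/σ_n² = 1/σ₀² + n/σ².
So 1/σ₀² = 1/4.4576 − 20/92.6 = 0.224336 − 0.215983 = 0.008353.
Hence σ₀² = 1/0.008353 ≈ 119.7.

σ₀² = 119.7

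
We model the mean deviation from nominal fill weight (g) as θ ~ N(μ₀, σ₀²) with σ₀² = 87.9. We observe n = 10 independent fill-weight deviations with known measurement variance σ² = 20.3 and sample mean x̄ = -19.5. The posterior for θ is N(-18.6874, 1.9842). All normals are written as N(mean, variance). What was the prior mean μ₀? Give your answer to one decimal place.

The posterior mean is a precision-weighted average: μ_n = (τ₀μ₀ + τ_data·x̄)/(τ₀+τ_data), with τ₀=1/σ₀² and τ_data=n/σ².
Here τ₀ = 1/87.9 = 0.011377 and τ_data = 10/20.3 = 0.492611, so τ_n = 0.503988.
Rearranging for μ₀: μ₀ = (μ_n·τ_n − τ_data·x̄)/τ₀ = (-18.6874·0.503988 − 0.492611·-19.5) / 0.011377 = 0.187689/0.011377 ≈ 16.5.

μ₀ = 16.5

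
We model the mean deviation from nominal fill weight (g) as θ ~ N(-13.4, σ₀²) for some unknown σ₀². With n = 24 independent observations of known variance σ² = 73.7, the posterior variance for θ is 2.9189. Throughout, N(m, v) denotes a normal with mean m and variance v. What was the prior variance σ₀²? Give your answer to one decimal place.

For the Normal–Normal model with known σ², precisions add: τ_n = τ₀ + n/σ².
So 1/σ₀² = 1/2.9189 − 24/73.7 = 0.342595 − 0.325645 = 0.016950.
Hence σ₀² = 1/0.016950 ≈ 59.0.

σ₀² = 59.0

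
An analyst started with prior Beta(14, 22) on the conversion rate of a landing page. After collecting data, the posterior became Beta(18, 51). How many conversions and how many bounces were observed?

Under Beta–binomial conjugacy the posterior parameters are (α+s, β+f).
So s = 18 − 14 = 4 and f = 51 − 22 = 29.

4 conversions and 29 bounces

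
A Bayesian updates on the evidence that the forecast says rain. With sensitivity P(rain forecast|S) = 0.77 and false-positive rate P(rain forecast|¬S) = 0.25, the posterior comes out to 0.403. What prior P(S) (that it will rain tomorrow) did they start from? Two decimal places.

P(S) = 0.18

Bayes' rule in odds form gives O(S|E) = O(S)·[P(E|S)/P(E|¬S)], hence O(S) = O(S|E)/LR.
Posterior odds = 0.403/(1−0.403) = 0.6750. LR = 0.77/0.25 = 3.0800.
Prior odds = 0.6750/3.0800 = 0.2192, so P(S) = 0.2192/(1+0.2192) ≈ 0.18.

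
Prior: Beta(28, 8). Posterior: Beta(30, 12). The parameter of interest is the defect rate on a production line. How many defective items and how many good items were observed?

2 defective items and 4 good items

A Beta(α, β) prior with s successes and f failures in binomial data gives a Beta(α+s, β+f) posterior.
So s = 30 − 28 = 2 and f = 12 − 8 = 4.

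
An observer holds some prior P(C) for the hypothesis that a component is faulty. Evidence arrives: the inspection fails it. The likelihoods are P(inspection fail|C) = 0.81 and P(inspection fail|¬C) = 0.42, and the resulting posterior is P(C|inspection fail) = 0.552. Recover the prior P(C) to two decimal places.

In odds form, posterior odds = prior odds × likelihood ratio, so prior odds = posterior odds ÷ LR.
Posterior odds = 0.552/(1−0.552) = 1.2321. LR = 0.81/0.42 = 1.9286.
Prior odds = 1.2321/1.9286 = 0.6389, so P(C) = 0.6389/(1+0.6389) ≈ 0.39.

P(C) = 0.39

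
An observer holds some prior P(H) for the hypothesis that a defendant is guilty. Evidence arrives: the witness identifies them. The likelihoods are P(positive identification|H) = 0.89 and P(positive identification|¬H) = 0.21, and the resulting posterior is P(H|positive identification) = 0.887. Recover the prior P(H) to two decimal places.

Bayes' rule in odds form gives O(H|E) = O(H)·[P(E|H)/P(E|¬H)], hence O(H) = O(H|E)/LR.
Posterior odds = 0.887/(1−0.887) = 7.8496. LR = 0.89/0.21 = 4.2381.
Prior odds = 7.8496/4.2381 = 1.8522, so P(H) = 1.8522/(1+1.8522) ≈ 0.65.

P(H) = 0.65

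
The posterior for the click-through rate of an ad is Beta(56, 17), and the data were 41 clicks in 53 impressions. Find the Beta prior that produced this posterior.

Beta(15, 5)

A Beta(a, b) prior with s successes and f failures in binomial data gives a Beta(a+s, b+f) posterior.
So a = 56 − 41 = 15 and b = 17 − 12 = 5.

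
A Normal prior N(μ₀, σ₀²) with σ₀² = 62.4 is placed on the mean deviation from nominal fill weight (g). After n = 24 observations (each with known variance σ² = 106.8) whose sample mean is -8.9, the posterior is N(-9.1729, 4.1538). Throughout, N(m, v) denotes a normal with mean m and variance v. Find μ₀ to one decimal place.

With known observation variance, the Normal–Normal posterior has precision τ_n = τ₀ + n/σ² and mean μ_n = (τ₀μ₀ + (n/σ²)x̄)/τ_n.
Here τ₀ = 1/62.4 = 0.016026 and τ_data = 24/106.8 = 0.224719, so τ_n = 0.240745.
Rearranging for μ₀: μ₀ = (μ_n·τ_n − τ_data·x̄)/τ₀ = (-9.1729·0.240745 − 0.224719·-8.9) / 0.016026 = -0.208331/0.016026 ≈ -13.0.

μ₀ = -13.0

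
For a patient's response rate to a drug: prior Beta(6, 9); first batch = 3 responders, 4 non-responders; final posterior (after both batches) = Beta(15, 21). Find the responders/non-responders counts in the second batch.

Sequential conjugate updates are equivalent to a single update on the pooled data, so total successes = posterior α − prior α and total failures = posterior β − prior β.
Total across both batches: 15−6=9 responders, 21−9=12 non-responders.
Subtract the first batch: 9−3=6 responders and 12−4=8 non-responders.

6 responders and 8 non-responders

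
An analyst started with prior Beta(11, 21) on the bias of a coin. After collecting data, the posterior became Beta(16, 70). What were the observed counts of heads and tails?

5 heads and 49 tails

Under Beta–binomial conjugacy the posterior parameters are (α+s, β+f).
Match parameters: s=16−11=5, f=70−21=49.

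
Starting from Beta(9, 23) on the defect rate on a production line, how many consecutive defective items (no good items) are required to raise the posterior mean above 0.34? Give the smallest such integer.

k = 3

After k defective items and 0 good items the posterior is Beta(9+k, 23), with mean (9+k)/(9+23+k).
Set (9+k)/(32+k) > 0.34 and solve: k > (0.34·32 − 9)/(1 − 0.34) = 2.848.
The smallest integer exceeding 2.848 is 3, and checking k=3: (12)/(35) = 0.3429 > 0.34.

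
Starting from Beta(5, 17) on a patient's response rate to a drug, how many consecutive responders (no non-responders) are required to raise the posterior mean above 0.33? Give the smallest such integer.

k = 4

After k responders and 0 non-responders the posterior is Beta(5+k, 17), with mean (5+k)/(5+17+k).
Set (5+k)/(22+k) > 0.33 and solve: k > (0.33·22 − 5)/(1 − 0.33) = 3.373.
The smallest integer exceeding 3.373 is 4.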